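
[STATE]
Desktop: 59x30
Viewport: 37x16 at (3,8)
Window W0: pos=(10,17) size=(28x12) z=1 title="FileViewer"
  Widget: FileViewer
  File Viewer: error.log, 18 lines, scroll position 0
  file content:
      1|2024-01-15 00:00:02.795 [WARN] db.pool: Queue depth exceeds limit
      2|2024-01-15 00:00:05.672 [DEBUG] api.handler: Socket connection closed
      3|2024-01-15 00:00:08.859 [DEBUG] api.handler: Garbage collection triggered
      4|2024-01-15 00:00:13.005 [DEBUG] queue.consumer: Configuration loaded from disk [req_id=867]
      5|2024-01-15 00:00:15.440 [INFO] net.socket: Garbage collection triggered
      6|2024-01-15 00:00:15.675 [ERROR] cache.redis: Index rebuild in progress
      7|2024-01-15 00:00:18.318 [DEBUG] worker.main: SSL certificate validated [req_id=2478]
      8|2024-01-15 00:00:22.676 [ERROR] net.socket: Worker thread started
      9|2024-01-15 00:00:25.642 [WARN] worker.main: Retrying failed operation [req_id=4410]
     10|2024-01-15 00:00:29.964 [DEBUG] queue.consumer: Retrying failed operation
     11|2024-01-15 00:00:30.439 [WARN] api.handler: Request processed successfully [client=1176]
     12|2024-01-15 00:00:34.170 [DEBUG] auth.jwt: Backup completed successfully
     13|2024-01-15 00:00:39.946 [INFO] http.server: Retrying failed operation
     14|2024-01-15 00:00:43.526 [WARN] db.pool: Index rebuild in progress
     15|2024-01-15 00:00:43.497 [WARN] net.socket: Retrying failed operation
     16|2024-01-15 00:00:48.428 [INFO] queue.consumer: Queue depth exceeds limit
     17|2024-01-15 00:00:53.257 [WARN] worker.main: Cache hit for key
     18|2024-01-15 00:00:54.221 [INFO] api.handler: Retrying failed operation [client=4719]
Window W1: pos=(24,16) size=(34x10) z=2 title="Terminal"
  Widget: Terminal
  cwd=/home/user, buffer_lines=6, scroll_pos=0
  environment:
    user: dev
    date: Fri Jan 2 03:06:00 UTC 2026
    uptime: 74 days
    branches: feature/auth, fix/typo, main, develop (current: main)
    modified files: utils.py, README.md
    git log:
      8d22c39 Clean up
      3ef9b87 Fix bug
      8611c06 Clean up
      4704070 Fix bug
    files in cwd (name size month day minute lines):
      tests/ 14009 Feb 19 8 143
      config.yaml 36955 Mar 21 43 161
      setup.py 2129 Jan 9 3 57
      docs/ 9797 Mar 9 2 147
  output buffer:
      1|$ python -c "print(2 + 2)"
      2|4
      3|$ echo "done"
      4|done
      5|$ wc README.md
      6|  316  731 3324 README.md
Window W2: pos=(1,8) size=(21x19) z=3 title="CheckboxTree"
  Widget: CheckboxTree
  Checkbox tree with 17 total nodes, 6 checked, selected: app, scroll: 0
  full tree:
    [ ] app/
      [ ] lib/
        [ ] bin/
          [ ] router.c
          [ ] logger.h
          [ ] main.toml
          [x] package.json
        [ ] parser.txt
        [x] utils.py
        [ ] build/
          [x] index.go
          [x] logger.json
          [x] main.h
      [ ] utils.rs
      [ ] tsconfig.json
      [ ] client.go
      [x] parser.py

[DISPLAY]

━━━━━━━━━━━━━━━━━━┓                  
CheckboxTree      ┃                  
──────────────────┨                  
[-] app/          ┃                  
  [-] lib/        ┃                  
    [-] bin/      ┃                  
      [ ] router.c┃                  
      [ ] logger.h┃                  
      [ ] main.tom┃  ┏━━━━━━━━━━━━━━━
      [x] package.┃━━┃ Terminal      
    [ ] parser.txt┃  ┠───────────────
    [x] utils.py  ┃──┃$ python -c "pr
    [x] build/    ┃00┃4              
      [x] index.go┃00┃$ echo "done"  
      [x] logger.j┃00┃done           
      [x] main.h  ┃00┃$ wc README.md 


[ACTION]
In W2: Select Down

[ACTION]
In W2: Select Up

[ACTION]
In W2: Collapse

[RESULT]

━━━━━━━━━━━━━━━━━━┓                  
CheckboxTree      ┃                  
──────────────────┨                  
[-] app/          ┃                  
                  ┃                  
                  ┃                  
                  ┃                  
                  ┃                  
                  ┃  ┏━━━━━━━━━━━━━━━
                  ┃━━┃ Terminal      
                  ┃  ┠───────────────
                  ┃──┃$ python -c "pr
                  ┃00┃4              
                  ┃00┃$ echo "done"  
                  ┃00┃done           
                  ┃00┃$ wc README.md 


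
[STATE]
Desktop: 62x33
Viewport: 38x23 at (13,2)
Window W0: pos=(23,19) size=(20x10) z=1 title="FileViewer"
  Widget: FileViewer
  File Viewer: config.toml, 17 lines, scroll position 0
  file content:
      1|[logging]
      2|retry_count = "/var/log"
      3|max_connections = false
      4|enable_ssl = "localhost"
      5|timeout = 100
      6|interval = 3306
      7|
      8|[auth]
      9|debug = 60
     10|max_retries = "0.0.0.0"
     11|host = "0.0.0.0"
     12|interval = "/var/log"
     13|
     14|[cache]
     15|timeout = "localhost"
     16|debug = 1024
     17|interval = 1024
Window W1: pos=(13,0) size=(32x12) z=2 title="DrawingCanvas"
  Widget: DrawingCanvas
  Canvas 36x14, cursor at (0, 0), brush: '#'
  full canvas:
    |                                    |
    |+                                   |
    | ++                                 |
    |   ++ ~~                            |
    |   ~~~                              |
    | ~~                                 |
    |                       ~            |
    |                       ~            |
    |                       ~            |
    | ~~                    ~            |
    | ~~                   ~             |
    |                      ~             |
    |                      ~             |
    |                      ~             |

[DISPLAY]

┠──────────────────────────────┨      
┃+                             ┃      
┃+                             ┃      
┃ ++                           ┃      
┃   ++ ~~                      ┃      
┃   ~~~                        ┃      
┃ ~~                           ┃      
┃                       ~      ┃      
┃                       ~      ┃      
┗━━━━━━━━━━━━━━━━━━━━━━━━━━━━━━┛      
                                      
                                      
                                      
                                      
                                      
                                      
                                      
          ┏━━━━━━━━━━━━━━━━━━┓        
          ┃ FileViewer       ┃        
          ┠──────────────────┨        
          ┃[logging]        ▲┃        
          ┃retry_count = "/v█┃        
          ┃max_connections =░┃        


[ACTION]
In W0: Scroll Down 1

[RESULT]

┠──────────────────────────────┨      
┃+                             ┃      
┃+                             ┃      
┃ ++                           ┃      
┃   ++ ~~                      ┃      
┃   ~~~                        ┃      
┃ ~~                           ┃      
┃                       ~      ┃      
┃                       ~      ┃      
┗━━━━━━━━━━━━━━━━━━━━━━━━━━━━━━┛      
                                      
                                      
                                      
                                      
                                      
                                      
                                      
          ┏━━━━━━━━━━━━━━━━━━┓        
          ┃ FileViewer       ┃        
          ┠──────────────────┨        
          ┃retry_count = "/v▲┃        
          ┃max_connections =█┃        
          ┃enable_ssl = "loc░┃        


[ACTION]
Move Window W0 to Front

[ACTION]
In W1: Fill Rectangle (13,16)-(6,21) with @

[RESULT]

┠──────────────────────────────┨      
┃+                             ┃      
┃+                             ┃      
┃ ++                           ┃      
┃   ++ ~~                      ┃      
┃   ~~~                        ┃      
┃ ~~                           ┃      
┃                @@@@@@ ~      ┃      
┃                @@@@@@ ~      ┃      
┗━━━━━━━━━━━━━━━━━━━━━━━━━━━━━━┛      
                                      
                                      
                                      
                                      
                                      
                                      
                                      
          ┏━━━━━━━━━━━━━━━━━━┓        
          ┃ FileViewer       ┃        
          ┠──────────────────┨        
          ┃retry_count = "/v▲┃        
          ┃max_connections =█┃        
          ┃enable_ssl = "loc░┃        


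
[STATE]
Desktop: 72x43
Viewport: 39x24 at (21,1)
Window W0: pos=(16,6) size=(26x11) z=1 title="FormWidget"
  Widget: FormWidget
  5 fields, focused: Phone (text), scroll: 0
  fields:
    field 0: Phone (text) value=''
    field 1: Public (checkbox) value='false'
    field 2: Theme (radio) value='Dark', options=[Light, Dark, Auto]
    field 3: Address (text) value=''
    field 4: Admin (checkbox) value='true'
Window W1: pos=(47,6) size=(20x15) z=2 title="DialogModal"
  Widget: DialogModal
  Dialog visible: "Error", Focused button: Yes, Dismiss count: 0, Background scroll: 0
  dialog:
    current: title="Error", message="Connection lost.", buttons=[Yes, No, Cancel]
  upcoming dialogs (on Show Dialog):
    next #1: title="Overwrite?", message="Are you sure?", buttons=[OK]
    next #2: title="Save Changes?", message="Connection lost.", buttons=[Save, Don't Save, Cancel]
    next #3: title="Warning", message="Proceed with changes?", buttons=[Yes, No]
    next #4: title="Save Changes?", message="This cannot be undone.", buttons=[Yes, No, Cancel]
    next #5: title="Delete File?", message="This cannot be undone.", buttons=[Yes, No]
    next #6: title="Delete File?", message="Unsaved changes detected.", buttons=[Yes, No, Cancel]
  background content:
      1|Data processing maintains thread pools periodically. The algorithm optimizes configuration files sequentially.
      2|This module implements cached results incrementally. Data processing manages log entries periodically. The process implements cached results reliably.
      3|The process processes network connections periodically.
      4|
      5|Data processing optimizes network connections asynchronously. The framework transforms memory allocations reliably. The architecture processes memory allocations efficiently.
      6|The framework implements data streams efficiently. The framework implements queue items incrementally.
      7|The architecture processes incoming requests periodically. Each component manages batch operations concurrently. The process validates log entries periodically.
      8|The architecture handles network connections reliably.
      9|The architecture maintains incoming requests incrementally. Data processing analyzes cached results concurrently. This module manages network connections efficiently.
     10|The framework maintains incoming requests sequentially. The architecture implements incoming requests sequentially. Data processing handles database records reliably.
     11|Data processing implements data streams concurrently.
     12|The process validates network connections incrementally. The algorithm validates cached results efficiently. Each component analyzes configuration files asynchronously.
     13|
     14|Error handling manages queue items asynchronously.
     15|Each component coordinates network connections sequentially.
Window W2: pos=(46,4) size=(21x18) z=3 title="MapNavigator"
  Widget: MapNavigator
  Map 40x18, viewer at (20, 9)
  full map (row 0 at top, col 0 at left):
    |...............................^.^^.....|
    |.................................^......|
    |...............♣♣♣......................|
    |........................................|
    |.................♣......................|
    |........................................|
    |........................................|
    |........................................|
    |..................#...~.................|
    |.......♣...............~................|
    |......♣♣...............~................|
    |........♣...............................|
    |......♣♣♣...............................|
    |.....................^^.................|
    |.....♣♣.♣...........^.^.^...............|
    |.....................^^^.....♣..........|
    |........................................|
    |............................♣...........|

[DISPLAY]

                                       
                                       
                                       
                         ┏━━━━━━━━━━━━━
                         ┃ MapNavigator
━━━━━━━━━━━━━━━━━━━━┓    ┠─────────────
mWidget             ┃    ┃....♣♣♣......
────────────────────┨    ┃.............
one:      [        ]┃    ┃......♣......
blic:     [ ]       ┃    ┃.............
eme:      ( ) Light ┃    ┃.............
dress:    [        ]┃    ┃.............
min:      [x]       ┃    ┃.......#...~.
                    ┃    ┃.........@..~
                    ┃    ┃............~
━━━━━━━━━━━━━━━━━━━━┛    ┃.............
                         ┃.............
                         ┃..........^^.
                         ┃.........^.^.
                         ┃..........^^^
                         ┗━━━━━━━━━━━━━
                                       
                                       
                                       


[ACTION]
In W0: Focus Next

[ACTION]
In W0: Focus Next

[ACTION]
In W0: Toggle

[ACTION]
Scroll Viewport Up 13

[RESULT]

                                       
                                       
                                       
                                       
                         ┏━━━━━━━━━━━━━
                         ┃ MapNavigator
━━━━━━━━━━━━━━━━━━━━┓    ┠─────────────
mWidget             ┃    ┃....♣♣♣......
────────────────────┨    ┃.............
one:      [        ]┃    ┃......♣......
blic:     [ ]       ┃    ┃.............
eme:      ( ) Light ┃    ┃.............
dress:    [        ]┃    ┃.............
min:      [x]       ┃    ┃.......#...~.
                    ┃    ┃.........@..~
                    ┃    ┃............~
━━━━━━━━━━━━━━━━━━━━┛    ┃.............
                         ┃.............
                         ┃..........^^.
                         ┃.........^.^.
                         ┃..........^^^
                         ┗━━━━━━━━━━━━━
                                       
                                       


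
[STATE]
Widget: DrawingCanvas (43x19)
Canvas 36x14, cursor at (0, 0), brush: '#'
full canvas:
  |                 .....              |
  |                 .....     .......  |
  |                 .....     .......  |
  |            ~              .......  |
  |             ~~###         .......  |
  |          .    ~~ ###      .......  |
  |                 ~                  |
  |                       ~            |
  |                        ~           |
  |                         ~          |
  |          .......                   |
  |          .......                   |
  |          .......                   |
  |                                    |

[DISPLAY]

+                .....                     
                 .....     .......         
                 .....     .......         
            ~              .......         
             ~~###         .......         
          .    ~~ ###      .......         
                 ~                         
                       ~                   
                        ~                  
                         ~                 
          .......                          
          .......                          
          .......                          
                                           
                                           
                                           
                                           
                                           
                                           


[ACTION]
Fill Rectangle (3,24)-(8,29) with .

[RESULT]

+                .....                     
                 .....     .......         
                 .....     .......         
            ~           ..........         
             ~~###      ..........         
          .    ~~ ###   ..........         
                 ~      ......             
                       ~......             
                        ......             
                         ~                 
          .......                          
          .......                          
          .......                          
                                           
                                           
                                           
                                           
                                           
                                           


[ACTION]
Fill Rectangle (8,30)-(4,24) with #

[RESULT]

+                .....                     
                 .....     .......         
                 .....     .......         
            ~           ..........         
             ~~###      #######...         
          .    ~~ ###   #######...         
                 ~      #######            
                       ~#######            
                        #######            
                         ~                 
          .......                          
          .......                          
          .......                          
                                           
                                           
                                           
                                           
                                           
                                           


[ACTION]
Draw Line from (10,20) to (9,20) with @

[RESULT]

+                .....                     
                 .....     .......         
                 .....     .......         
            ~           ..........         
             ~~###      #######...         
          .    ~~ ###   #######...         
                 ~      #######            
                       ~#######            
                        #######            
                    @    ~                 
          .......   @                      
          .......                          
          .......                          
                                           
                                           
                                           
                                           
                                           
                                           


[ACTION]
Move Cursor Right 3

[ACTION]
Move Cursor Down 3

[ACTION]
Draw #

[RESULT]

                 .....                     
                 .....     .......         
                 .....     .......         
   #        ~           ..........         
             ~~###      #######...         
          .    ~~ ###   #######...         
                 ~      #######            
                       ~#######            
                        #######            
                    @    ~                 
          .......   @                      
          .......                          
          .......                          
                                           
                                           
                                           
                                           
                                           
                                           


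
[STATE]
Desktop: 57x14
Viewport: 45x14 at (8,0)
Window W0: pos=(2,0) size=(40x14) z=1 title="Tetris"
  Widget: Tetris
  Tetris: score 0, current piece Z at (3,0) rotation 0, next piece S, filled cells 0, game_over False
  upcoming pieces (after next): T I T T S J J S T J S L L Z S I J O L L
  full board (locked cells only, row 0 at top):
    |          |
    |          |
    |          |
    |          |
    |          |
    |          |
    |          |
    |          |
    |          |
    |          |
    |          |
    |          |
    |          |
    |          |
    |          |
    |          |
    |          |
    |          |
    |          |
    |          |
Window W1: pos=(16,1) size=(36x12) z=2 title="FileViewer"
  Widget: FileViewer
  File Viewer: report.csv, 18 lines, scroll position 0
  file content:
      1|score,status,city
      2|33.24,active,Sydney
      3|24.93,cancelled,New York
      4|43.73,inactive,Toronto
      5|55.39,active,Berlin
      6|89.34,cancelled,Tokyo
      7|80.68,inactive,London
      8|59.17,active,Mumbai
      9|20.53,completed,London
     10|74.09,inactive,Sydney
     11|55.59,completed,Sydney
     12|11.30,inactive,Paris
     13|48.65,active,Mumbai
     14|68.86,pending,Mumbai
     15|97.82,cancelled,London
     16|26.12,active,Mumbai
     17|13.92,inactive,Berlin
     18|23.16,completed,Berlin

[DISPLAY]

━━━━━━━━━━━━━━━━━━━━━━━━━━━━━━━━━┓           
is      ┏━━━━━━━━━━━━━━━━━━━━━━━━━━━━━━━━━━┓ 
────────┃ FileViewer                       ┃ 
     │Ne┠──────────────────────────────────┨ 
     │ ░┃score,status,city                ▲┃ 
     │░░┃33.24,active,Sydney              █┃ 
     │  ┃24.93,cancelled,New York         ░┃ 
     │  ┃43.73,inactive,Toronto           ░┃ 
     │  ┃55.39,active,Berlin              ░┃ 
     │Sc┃89.34,cancelled,Tokyo            ░┃ 
     │0 ┃80.68,inactive,London            ░┃ 
     │  ┃59.17,active,Mumbai              ▼┃ 
     │  ┗━━━━━━━━━━━━━━━━━━━━━━━━━━━━━━━━━━┛ 
━━━━━━━━━━━━━━━━━━━━━━━━━━━━━━━━━┛           


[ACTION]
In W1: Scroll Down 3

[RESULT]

━━━━━━━━━━━━━━━━━━━━━━━━━━━━━━━━━┓           
is      ┏━━━━━━━━━━━━━━━━━━━━━━━━━━━━━━━━━━┓ 
────────┃ FileViewer                       ┃ 
     │Ne┠──────────────────────────────────┨ 
     │ ░┃43.73,inactive,Toronto           ▲┃ 
     │░░┃55.39,active,Berlin              ░┃ 
     │  ┃89.34,cancelled,Tokyo            █┃ 
     │  ┃80.68,inactive,London            ░┃ 
     │  ┃59.17,active,Mumbai              ░┃ 
     │Sc┃20.53,completed,London           ░┃ 
     │0 ┃74.09,inactive,Sydney            ░┃ 
     │  ┃55.59,completed,Sydney           ▼┃ 
     │  ┗━━━━━━━━━━━━━━━━━━━━━━━━━━━━━━━━━━┛ 
━━━━━━━━━━━━━━━━━━━━━━━━━━━━━━━━━┛           


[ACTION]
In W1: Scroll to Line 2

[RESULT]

━━━━━━━━━━━━━━━━━━━━━━━━━━━━━━━━━┓           
is      ┏━━━━━━━━━━━━━━━━━━━━━━━━━━━━━━━━━━┓ 
────────┃ FileViewer                       ┃ 
     │Ne┠──────────────────────────────────┨ 
     │ ░┃33.24,active,Sydney              ▲┃ 
     │░░┃24.93,cancelled,New York         █┃ 
     │  ┃43.73,inactive,Toronto           ░┃ 
     │  ┃55.39,active,Berlin              ░┃ 
     │  ┃89.34,cancelled,Tokyo            ░┃ 
     │Sc┃80.68,inactive,London            ░┃ 
     │0 ┃59.17,active,Mumbai              ░┃ 
     │  ┃20.53,completed,London           ▼┃ 
     │  ┗━━━━━━━━━━━━━━━━━━━━━━━━━━━━━━━━━━┛ 
━━━━━━━━━━━━━━━━━━━━━━━━━━━━━━━━━┛           


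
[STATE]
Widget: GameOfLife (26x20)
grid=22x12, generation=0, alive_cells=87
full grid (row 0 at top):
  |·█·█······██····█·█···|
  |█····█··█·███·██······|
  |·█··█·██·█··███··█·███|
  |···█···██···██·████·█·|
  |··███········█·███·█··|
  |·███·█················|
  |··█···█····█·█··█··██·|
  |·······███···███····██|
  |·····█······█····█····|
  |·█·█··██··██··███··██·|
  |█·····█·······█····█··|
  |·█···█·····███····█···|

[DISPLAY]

Gen: 0                    
·█·█······██····█·█···    
█····█··█·███·██······    
·█··█·██·█··███··█·███    
···█···██···██·████·█·    
··███········█·███·█··    
·███·█················    
··█···█····█·█··█··██·    
·······███···███····██    
·····█······█····█····    
·█·█··██··██··███··██·    
█·····█·······█····█··    
·█···█·····███····█···    
                          
                          
                          
                          
                          
                          
                          


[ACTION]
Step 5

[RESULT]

Gen: 5                    
·██·············███···    
·█·█·██···█····█···█··    
··███·█·█··█····█··██·    
··█···█·█·██··········    
·█·······████······██·    
█·█·······█··█··███···    
█·····················    
·██··█·███·····██·██··    
·███···███··█·····███·    
····██···██··█···█·███    
███·█··██·███········█    
·····███····█·········    
                          
                          
                          
                          
                          
                          
                          


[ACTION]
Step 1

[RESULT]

Gen: 6                    
·██·············███···    
·█···███·······█···██·    
·█··█·█····█·······██·    
·██··█··█·············    
·██·········█····███··    
█········██·█····███··    
█·█·····██·····█···█··    
█··█··██·█·······██·█·    
·█·█·█·█········█····█    
█···███······█·······█    
·█·██··██·█·██·······█    
·█···████···█·········    
                          
                          
                          
                          
                          
                          
                          


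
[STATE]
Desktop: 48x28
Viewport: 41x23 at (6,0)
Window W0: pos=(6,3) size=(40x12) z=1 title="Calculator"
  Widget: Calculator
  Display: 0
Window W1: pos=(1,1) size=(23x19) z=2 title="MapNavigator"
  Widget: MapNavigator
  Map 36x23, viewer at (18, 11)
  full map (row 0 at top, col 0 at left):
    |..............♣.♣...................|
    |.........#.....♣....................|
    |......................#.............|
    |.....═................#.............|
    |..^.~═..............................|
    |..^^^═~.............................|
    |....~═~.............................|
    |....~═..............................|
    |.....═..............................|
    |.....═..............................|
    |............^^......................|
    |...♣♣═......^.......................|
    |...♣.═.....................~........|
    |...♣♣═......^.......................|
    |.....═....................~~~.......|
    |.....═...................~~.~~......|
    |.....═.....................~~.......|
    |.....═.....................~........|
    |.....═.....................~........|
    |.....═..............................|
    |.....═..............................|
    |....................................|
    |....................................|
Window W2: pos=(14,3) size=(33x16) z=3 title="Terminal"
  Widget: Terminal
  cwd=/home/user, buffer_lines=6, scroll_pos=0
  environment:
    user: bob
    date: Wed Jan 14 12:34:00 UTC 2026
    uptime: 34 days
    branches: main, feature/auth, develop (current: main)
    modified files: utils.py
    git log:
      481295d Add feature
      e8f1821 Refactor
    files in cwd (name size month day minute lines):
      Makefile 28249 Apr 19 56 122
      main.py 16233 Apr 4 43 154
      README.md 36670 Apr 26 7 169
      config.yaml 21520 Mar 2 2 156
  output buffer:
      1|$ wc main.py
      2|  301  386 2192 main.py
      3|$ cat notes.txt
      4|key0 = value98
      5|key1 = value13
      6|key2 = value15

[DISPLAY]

                                         
━━━━━━━━━━━━━━━━━┓                       
Navigator        ┃                       
────────┏━━━━━━━━━━━━━━━━━━━━━━━━━━━━━━━┓
........┃ Terminal                      ┃
........┠───────────────────────────────┨
........┃$ wc main.py                   ┃
........┃  301  386 2192 main.py        ┃
........┃$ cat notes.txt                ┃
........┃key0 = value98                 ┃
^^......┃key1 = value13                 ┃
^.....@.┃key2 = value15                 ┃
........┃$ █                            ┃
^.......┃                               ┃
........┃                               ┃
........┃                               ┃
........┃                               ┃
........┃                               ┃
........┗━━━━━━━━━━━━━━━━━━━━━━━━━━━━━━━┛
━━━━━━━━━━━━━━━━━┛                       
                                         
                                         
                                         


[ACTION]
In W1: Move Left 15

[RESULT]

                                         
━━━━━━━━━━━━━━━━━┓                       
Navigator        ┃                       
────────┏━━━━━━━━━━━━━━━━━━━━━━━━━━━━━━━┓
   ..^.~┃ Terminal                      ┃
   ..^^^┠───────────────────────────────┨
   ....~┃$ wc main.py                   ┃
   ....~┃  301  386 2192 main.py        ┃
   .....┃$ cat notes.txt                ┃
   .....┃key0 = value98                 ┃
   .....┃key1 = value13                 ┃
   ...@♣┃key2 = value15                 ┃
   ...♣.┃$ █                            ┃
   ...♣♣┃                               ┃
   .....┃                               ┃
   .....┃                               ┃
   .....┃                               ┃
   .....┃                               ┃
   .....┗━━━━━━━━━━━━━━━━━━━━━━━━━━━━━━━┛
━━━━━━━━━━━━━━━━━┛                       
                                         
                                         
                                         


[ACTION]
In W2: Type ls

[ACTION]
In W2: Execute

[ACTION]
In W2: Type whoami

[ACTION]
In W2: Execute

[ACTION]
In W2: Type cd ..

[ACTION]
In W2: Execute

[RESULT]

                                         
━━━━━━━━━━━━━━━━━┓                       
Navigator        ┃                       
────────┏━━━━━━━━━━━━━━━━━━━━━━━━━━━━━━━┓
   ..^.~┃ Terminal                      ┃
   ..^^^┠───────────────────────────────┨
   ....~┃  301  386 2192 main.py        ┃
   ....~┃$ cat notes.txt                ┃
   .....┃key0 = value98                 ┃
   .....┃key1 = value13                 ┃
   .....┃key2 = value15                 ┃
   ...@♣┃$ ls                           ┃
   ...♣.┃Makefile  main.py  README.md  c┃
   ...♣♣┃$ whoami                       ┃
   .....┃bob                            ┃
   .....┃$ cd ..                        ┃
   .....┃                               ┃
   .....┃$ █                            ┃
   .....┗━━━━━━━━━━━━━━━━━━━━━━━━━━━━━━━┛
━━━━━━━━━━━━━━━━━┛                       
                                         
                                         
                                         


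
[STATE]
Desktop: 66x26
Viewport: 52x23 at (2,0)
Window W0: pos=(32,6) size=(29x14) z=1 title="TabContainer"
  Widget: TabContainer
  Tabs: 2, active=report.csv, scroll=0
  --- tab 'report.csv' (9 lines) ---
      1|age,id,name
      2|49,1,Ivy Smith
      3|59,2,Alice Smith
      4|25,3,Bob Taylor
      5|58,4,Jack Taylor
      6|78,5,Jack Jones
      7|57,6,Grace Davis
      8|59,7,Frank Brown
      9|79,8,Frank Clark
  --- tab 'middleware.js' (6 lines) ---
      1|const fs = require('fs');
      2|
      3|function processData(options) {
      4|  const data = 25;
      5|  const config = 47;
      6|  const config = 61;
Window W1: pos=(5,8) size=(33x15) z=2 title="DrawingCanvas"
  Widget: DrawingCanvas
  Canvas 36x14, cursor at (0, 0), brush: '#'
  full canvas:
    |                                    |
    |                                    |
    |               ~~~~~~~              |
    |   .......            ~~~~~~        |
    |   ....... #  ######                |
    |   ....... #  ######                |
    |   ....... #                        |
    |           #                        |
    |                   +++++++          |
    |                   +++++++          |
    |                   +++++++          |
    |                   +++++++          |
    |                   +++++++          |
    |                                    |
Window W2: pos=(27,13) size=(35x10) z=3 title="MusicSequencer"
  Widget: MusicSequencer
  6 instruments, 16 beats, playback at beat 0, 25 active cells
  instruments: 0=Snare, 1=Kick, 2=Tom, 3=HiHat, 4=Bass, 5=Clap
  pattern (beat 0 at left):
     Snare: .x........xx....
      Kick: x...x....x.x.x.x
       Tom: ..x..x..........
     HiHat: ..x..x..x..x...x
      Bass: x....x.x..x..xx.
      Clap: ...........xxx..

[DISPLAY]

                                                    
                                                    
                                                    
                                                    
                                                    
                                                    
                              ┏━━━━━━━━━━━━━━━━━━━━━
                              ┃ TabContainer        
   ┏━━━━━━━━━━━━━━━━━━━━━━━━━━━━━━━┓────────────────
   ┃ DrawingCanvas                 ┃rt.csv]│ middlew
   ┠───────────────────────────────┨────────────────
   ┃+                              ┃d,name          
   ┃                               ┃Ivy Smith       
   ┃               ~~~~~~┏━━━━━━━━━━━━━━━━━━━━━━━━━━
   ┃   .......           ┃ MusicSequencer           
   ┃   ....... #  ###### ┠──────────────────────────
   ┃   ....... #  ###### ┃      ▼123456789012345    
   ┃   ....... #         ┃ Snare·█········██····    
   ┃           #         ┃  Kick█···█····█·█·█·█    
   ┃                   ++┃   Tom··█··█··········    
   ┃                   ++┃ HiHat··█··█··█··█···█    
   ┃                   ++┃  Bass█····█·█··█··██·    
   ┗━━━━━━━━━━━━━━━━━━━━━┗━━━━━━━━━━━━━━━━━━━━━━━━━━


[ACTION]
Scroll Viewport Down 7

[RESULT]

                                                    
                                                    
                                                    
                              ┏━━━━━━━━━━━━━━━━━━━━━
                              ┃ TabContainer        
   ┏━━━━━━━━━━━━━━━━━━━━━━━━━━━━━━━┓────────────────
   ┃ DrawingCanvas                 ┃rt.csv]│ middlew
   ┠───────────────────────────────┨────────────────
   ┃+                              ┃d,name          
   ┃                               ┃Ivy Smith       
   ┃               ~~~~~~┏━━━━━━━━━━━━━━━━━━━━━━━━━━
   ┃   .......           ┃ MusicSequencer           
   ┃   ....... #  ###### ┠──────────────────────────
   ┃   ....... #  ###### ┃      ▼123456789012345    
   ┃   ....... #         ┃ Snare·█········██····    
   ┃           #         ┃  Kick█···█····█·█·█·█    
   ┃                   ++┃   Tom··█··█··········    
   ┃                   ++┃ HiHat··█··█··█··█···█    
   ┃                   ++┃  Bass█····█·█··█··██·    
   ┗━━━━━━━━━━━━━━━━━━━━━┗━━━━━━━━━━━━━━━━━━━━━━━━━━
                                                    
                                                    
                                                    


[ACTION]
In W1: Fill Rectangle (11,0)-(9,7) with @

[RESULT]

                                                    
                                                    
                                                    
                              ┏━━━━━━━━━━━━━━━━━━━━━
                              ┃ TabContainer        
   ┏━━━━━━━━━━━━━━━━━━━━━━━━━━━━━━━┓────────────────
   ┃ DrawingCanvas                 ┃rt.csv]│ middlew
   ┠───────────────────────────────┨────────────────
   ┃+                              ┃d,name          
   ┃                               ┃Ivy Smith       
   ┃               ~~~~~~┏━━━━━━━━━━━━━━━━━━━━━━━━━━
   ┃   .......           ┃ MusicSequencer           
   ┃   ....... #  ###### ┠──────────────────────────
   ┃   ....... #  ###### ┃      ▼123456789012345    
   ┃   ....... #         ┃ Snare·█········██····    
   ┃           #         ┃  Kick█···█····█·█·█·█    
   ┃                   ++┃   Tom··█··█··········    
   ┃@@@@@@@@           ++┃ HiHat··█··█··█··█···█    
   ┃@@@@@@@@           ++┃  Bass█····█·█··█··██·    
   ┗━━━━━━━━━━━━━━━━━━━━━┗━━━━━━━━━━━━━━━━━━━━━━━━━━
                                                    
                                                    
                                                    
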